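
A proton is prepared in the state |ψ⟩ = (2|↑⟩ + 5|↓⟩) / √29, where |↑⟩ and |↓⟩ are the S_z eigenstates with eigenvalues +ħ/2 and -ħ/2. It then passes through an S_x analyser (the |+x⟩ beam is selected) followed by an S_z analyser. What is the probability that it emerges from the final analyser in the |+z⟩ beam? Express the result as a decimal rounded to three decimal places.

0.422

First analyser (S_x): P(|+x⟩) = |⟨+x|ψ⟩|² = 49/58.
After stage 1 the state is |+x⟩; P(|+z⟩) = |⟨+z|+x⟩|² = 1/2.
Joint probability = 49/58 × 1/2 = 0.422.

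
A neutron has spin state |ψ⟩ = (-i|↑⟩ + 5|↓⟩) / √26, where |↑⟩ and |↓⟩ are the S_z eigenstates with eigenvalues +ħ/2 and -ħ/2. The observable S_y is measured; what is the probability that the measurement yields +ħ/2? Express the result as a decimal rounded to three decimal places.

|+y⟩ = (|↑⟩ + i|↓⟩)/√2, so ⟨+y|ψ⟩ = (-6i) / (√2·√26).
P = |-6i|² / 52 = 36/52.

0.692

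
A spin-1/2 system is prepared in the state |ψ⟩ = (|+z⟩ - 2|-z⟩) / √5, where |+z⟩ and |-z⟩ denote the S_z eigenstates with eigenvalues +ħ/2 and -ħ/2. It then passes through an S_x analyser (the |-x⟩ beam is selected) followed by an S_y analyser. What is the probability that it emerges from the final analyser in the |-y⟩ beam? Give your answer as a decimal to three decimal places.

First analyser (S_x): P(|-x⟩) = |⟨-x|ψ⟩|² = 9/10.
After stage 1 the state is |-x⟩; P(|-y⟩) = |⟨-y|-x⟩|² = 1/2.
Joint probability = 9/10 × 1/2 = 0.450.

0.450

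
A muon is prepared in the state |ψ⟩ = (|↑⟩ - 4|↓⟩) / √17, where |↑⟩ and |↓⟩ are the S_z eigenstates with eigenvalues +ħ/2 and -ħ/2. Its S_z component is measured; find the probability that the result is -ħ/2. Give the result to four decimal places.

0.9412

The -ħ/2 outcome corresponds to |↓⟩. Its amplitude in |ψ⟩ is -4/√17.
P = |-4|² / 17 = 16/17.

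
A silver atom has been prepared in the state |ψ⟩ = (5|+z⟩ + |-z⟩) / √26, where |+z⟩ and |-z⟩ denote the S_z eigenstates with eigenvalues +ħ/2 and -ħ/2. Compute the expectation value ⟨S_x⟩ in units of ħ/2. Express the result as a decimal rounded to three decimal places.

0.385

⟨σ_x⟩ = 2 Re(a* b)/(|a|²+|b|²) with a = 5, b = 1.
a* b = 5, so ⟨σ_x⟩ = 10/26.
⟨S_x⟩ = (ħ/2)·⟨σ_x⟩.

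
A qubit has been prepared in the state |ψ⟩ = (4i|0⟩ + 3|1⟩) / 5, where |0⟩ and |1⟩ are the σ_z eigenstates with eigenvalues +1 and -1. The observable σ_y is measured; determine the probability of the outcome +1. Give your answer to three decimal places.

|+y⟩ = (|0⟩ + i|1⟩)/√2, so ⟨+y|ψ⟩ = (i) / (√2·5).
P = |i|² / 50 = 1/50.

0.020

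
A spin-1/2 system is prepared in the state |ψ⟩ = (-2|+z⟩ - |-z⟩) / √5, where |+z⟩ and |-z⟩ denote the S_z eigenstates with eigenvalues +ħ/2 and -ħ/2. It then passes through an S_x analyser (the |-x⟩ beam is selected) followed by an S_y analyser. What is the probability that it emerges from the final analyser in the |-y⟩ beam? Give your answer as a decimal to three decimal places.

0.050

First analyser (S_x): P(|-x⟩) = |⟨-x|ψ⟩|² = 1/10.
After stage 1 the state is |-x⟩; P(|-y⟩) = |⟨-y|-x⟩|² = 1/2.
Joint probability = 1/10 × 1/2 = 0.050.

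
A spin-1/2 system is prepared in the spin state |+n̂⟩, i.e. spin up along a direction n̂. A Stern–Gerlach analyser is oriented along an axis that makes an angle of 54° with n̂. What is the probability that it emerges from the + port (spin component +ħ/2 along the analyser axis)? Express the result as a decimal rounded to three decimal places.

0.794

For spin-½, the probability of finding spin-up along an axis at angle θ to the initial spin direction is cos²(θ/2); spin-down is sin²(θ/2).
θ = 54°, so P = cos²(27°) ≈ 0.794.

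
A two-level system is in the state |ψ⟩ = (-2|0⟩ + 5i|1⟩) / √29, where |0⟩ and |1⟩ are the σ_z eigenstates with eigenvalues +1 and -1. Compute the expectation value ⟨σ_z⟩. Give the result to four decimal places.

⟨σ_z⟩ = |a|² - |b|² divided by |a|²+|b|², with a, b the |0⟩, |1⟩ amplitudes.
= (4 - 25)/29 = -21/29.

-0.7241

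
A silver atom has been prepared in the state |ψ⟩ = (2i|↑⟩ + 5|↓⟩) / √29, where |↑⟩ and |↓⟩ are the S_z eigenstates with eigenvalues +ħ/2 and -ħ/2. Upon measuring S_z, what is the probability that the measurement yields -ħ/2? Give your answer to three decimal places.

0.862

The -ħ/2 outcome corresponds to |↓⟩. Its amplitude in |ψ⟩ is 5/√29.
P = |5|² / 29 = 25/29.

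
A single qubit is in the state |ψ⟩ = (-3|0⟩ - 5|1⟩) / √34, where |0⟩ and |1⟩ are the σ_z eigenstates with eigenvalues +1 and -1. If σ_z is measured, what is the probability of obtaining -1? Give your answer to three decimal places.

0.735

The -1 outcome corresponds to |1⟩. Its amplitude in |ψ⟩ is -5/√34.
P = |-5|² / 34 = 25/34.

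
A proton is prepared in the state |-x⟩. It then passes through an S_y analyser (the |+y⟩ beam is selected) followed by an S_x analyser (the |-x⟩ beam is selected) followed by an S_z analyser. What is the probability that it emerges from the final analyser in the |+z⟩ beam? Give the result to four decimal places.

First analyser (S_y): from |-x⟩, P(|+y⟩) = 1/2.
After stage 1 the state is |+y⟩; P(|-x⟩) = |⟨-x|+y⟩|² = 1/2.
After stage 2 the state is |-x⟩; P(|+z⟩) = |⟨+z|-x⟩|² = 1/2.
Joint probability = 1/2 × 1/2 × 1/2 = 0.1250.

0.1250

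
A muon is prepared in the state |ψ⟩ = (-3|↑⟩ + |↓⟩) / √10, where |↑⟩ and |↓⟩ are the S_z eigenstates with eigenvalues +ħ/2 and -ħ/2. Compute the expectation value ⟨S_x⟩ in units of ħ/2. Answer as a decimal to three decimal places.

⟨σ_x⟩ = 2 Re(a* b)/(|a|²+|b|²) with a = -3, b = 1.
a* b = -3, so ⟨σ_x⟩ = -6/10.
⟨S_x⟩ = (ħ/2)·⟨σ_x⟩.

-0.600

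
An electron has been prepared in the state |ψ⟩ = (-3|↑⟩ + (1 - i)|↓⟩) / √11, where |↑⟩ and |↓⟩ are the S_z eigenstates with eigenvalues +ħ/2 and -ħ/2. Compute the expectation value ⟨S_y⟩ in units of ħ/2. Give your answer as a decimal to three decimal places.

0.545

⟨σ_y⟩ = 2 Im(a* b)/(|a|²+|b|²) with a = -3, b = (1 - i).
a* b = (-3 + 3i), so ⟨σ_y⟩ = 6/11.
⟨S_y⟩ = (ħ/2)·⟨σ_y⟩.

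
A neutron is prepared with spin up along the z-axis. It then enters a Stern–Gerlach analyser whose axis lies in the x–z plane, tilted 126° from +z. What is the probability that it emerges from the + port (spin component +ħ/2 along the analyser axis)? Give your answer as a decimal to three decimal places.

For spin-½, the probability of finding spin-up along an axis at angle θ to the initial spin direction is cos²(θ/2); spin-down is sin²(θ/2).
θ = 126°, so P = cos²(63°) ≈ 0.206.

0.206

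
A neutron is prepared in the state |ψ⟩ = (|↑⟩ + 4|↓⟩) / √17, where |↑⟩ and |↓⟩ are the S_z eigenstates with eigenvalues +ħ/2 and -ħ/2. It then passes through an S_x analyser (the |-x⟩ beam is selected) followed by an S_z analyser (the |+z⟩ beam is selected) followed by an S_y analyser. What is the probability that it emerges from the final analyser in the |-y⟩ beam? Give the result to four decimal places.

0.0662

First analyser (S_x): P(|-x⟩) = |⟨-x|ψ⟩|² = 9/34.
After stage 1 the state is |-x⟩; P(|+z⟩) = |⟨+z|-x⟩|² = 1/2.
After stage 2 the state is |+z⟩; P(|-y⟩) = |⟨-y|+z⟩|² = 1/2.
Joint probability = 9/34 × 1/2 × 1/2 = 0.0662.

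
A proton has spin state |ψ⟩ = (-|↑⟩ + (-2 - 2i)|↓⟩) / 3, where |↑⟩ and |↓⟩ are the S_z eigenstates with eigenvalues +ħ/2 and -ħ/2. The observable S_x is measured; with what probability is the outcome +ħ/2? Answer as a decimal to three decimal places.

|+x⟩ = (|↑⟩ + |↓⟩)/√2, so ⟨+x|ψ⟩ = (-3 - 2i) / (√2·3).
P = |-3 - 2i|² / 18 = 13/18.

0.722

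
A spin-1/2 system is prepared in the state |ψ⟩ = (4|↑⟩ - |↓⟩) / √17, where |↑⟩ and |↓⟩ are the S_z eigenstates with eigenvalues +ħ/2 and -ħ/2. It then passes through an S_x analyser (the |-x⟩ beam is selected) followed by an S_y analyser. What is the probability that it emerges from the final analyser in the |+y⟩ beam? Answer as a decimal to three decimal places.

First analyser (S_x): P(|-x⟩) = |⟨-x|ψ⟩|² = 25/34.
After stage 1 the state is |-x⟩; P(|+y⟩) = |⟨+y|-x⟩|² = 1/2.
Joint probability = 25/34 × 1/2 = 0.368.

0.368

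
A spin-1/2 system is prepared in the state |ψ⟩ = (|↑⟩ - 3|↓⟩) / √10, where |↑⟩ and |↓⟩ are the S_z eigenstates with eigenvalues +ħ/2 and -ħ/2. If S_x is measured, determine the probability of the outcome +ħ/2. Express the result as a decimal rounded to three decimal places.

0.200

|+x⟩ = (|↑⟩ + |↓⟩)/√2, so ⟨+x|ψ⟩ = (-2) / (√2·√10).
P = |-2|² / 20 = 4/20.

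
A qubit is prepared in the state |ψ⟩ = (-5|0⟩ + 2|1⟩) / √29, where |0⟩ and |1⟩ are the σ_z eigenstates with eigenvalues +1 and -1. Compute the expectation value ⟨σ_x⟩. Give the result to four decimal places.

⟨σ_x⟩ = 2 Re(a* b)/(|a|²+|b|²) with a = -5, b = 2.
a* b = -10, so ⟨σ_x⟩ = -20/29.

-0.6897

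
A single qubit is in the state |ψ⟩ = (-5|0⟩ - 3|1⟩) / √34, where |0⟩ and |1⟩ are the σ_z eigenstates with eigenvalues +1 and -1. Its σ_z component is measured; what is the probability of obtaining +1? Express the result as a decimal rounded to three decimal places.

0.735

The +1 outcome corresponds to |0⟩. Its amplitude in |ψ⟩ is -5/√34.
P = |-5|² / 34 = 25/34.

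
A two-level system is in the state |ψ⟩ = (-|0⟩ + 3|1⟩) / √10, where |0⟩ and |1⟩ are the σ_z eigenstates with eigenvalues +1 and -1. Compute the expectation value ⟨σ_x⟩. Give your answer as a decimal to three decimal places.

-0.600

⟨σ_x⟩ = 2 Re(a* b)/(|a|²+|b|²) with a = -1, b = 3.
a* b = -3, so ⟨σ_x⟩ = -6/10.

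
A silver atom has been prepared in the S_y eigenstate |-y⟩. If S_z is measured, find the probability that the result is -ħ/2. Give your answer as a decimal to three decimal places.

In the S_z basis, |-y⟩ = (|+z⟩ - i|-z⟩)/√2 and |-z⟩ = |-z⟩.
|⟨-z|-y⟩|² = 1/2.

0.500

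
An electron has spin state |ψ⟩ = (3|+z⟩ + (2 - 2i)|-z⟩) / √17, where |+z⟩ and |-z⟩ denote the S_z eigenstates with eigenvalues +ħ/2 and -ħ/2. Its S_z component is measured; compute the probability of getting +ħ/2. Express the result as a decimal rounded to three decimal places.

The +ħ/2 outcome corresponds to |+z⟩. Its amplitude in |ψ⟩ is 3/√17.
P = |3|² / 17 = 9/17.

0.529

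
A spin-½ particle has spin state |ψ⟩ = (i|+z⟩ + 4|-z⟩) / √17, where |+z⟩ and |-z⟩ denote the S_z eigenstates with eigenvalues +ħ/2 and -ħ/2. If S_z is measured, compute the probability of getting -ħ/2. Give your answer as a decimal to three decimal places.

The -ħ/2 outcome corresponds to |-z⟩. Its amplitude in |ψ⟩ is 4/√17.
P = |4|² / 17 = 16/17.

0.941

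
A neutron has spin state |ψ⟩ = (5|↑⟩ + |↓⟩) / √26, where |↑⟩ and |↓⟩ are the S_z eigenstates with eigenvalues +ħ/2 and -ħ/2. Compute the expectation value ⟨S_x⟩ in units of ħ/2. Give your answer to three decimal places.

⟨σ_x⟩ = 2 Re(a* b)/(|a|²+|b|²) with a = 5, b = 1.
a* b = 5, so ⟨σ_x⟩ = 10/26.
⟨S_x⟩ = (ħ/2)·⟨σ_x⟩.

0.385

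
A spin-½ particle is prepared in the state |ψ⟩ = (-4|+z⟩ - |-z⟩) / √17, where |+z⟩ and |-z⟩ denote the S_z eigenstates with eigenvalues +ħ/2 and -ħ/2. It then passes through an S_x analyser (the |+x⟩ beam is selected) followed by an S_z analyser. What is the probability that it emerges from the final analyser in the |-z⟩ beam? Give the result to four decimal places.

First analyser (S_x): P(|+x⟩) = |⟨+x|ψ⟩|² = 25/34.
After stage 1 the state is |+x⟩; P(|-z⟩) = |⟨-z|+x⟩|² = 1/2.
Joint probability = 25/34 × 1/2 = 0.3676.

0.3676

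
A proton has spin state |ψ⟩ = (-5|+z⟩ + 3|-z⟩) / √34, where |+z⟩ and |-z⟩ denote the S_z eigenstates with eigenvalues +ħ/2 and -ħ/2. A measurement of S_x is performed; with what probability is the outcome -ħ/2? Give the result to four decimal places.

|-x⟩ = (|+z⟩ - |-z⟩)/√2, so ⟨-x|ψ⟩ = (-8) / (√2·√34).
P = |-8|² / 68 = 64/68.

0.9412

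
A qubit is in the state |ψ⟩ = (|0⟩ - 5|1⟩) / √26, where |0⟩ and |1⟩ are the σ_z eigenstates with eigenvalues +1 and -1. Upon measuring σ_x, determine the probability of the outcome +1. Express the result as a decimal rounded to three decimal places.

|+x⟩ = (|0⟩ + |1⟩)/√2, so ⟨+x|ψ⟩ = (-4) / (√2·√26).
P = |-4|² / 52 = 16/52.

0.308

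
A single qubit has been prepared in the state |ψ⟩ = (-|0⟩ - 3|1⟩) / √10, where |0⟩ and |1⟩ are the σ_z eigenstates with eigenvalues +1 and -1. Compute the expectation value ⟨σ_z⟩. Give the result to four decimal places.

-0.8000

⟨σ_z⟩ = |a|² - |b|² divided by |a|²+|b|², with a, b the |0⟩, |1⟩ amplitudes.
= (1 - 9)/10 = -8/10.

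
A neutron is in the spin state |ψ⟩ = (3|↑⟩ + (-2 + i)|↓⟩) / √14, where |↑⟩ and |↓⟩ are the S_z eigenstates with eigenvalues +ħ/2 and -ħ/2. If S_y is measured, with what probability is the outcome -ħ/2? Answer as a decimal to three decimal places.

0.286

|-y⟩ = (|↑⟩ - i|↓⟩)/√2, so ⟨-y|ψ⟩ = (2 - 2i) / (√2·√14).
P = |2 - 2i|² / 28 = 8/28.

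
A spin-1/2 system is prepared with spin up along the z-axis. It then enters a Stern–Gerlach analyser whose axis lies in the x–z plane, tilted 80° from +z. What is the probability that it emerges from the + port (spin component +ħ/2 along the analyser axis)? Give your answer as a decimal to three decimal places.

For spin-½, the probability of finding spin-up along an axis at angle θ to the initial spin direction is cos²(θ/2); spin-down is sin²(θ/2).
θ = 80°, so P = cos²(40°) ≈ 0.587.

0.587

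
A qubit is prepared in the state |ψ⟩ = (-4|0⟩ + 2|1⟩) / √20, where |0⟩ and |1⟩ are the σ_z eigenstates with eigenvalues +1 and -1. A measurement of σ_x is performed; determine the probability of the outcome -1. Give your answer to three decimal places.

|-x⟩ = (|0⟩ - |1⟩)/√2, so ⟨-x|ψ⟩ = (-6) / (√2·√20).
P = |-6|² / 40 = 36/40.

0.900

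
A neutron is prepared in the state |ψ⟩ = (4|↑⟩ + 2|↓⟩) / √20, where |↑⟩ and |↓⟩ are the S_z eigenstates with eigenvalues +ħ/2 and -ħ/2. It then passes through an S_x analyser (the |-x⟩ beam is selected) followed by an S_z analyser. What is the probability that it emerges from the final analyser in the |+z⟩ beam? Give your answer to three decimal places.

0.050

First analyser (S_x): P(|-x⟩) = |⟨-x|ψ⟩|² = 4/40.
After stage 1 the state is |-x⟩; P(|+z⟩) = |⟨+z|-x⟩|² = 1/2.
Joint probability = 4/40 × 1/2 = 0.050.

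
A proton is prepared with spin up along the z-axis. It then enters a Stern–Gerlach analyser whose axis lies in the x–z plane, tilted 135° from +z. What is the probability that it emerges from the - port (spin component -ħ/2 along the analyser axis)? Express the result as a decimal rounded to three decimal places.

For spin-½, the probability of finding spin-up along an axis at angle θ to the initial spin direction is cos²(θ/2); spin-down is sin²(θ/2).
θ = 135°, so P = sin²(67.5°) ≈ 0.854.

0.854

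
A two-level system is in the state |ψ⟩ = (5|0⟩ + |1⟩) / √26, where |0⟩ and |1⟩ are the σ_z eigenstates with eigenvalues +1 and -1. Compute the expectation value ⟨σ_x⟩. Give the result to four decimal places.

⟨σ_x⟩ = 2 Re(a* b)/(|a|²+|b|²) with a = 5, b = 1.
a* b = 5, so ⟨σ_x⟩ = 10/26.

0.3846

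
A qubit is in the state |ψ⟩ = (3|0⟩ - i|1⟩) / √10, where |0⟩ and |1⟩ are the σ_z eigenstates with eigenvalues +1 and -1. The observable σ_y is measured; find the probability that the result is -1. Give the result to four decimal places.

0.8000

|-y⟩ = (|0⟩ - i|1⟩)/√2, so ⟨-y|ψ⟩ = (4) / (√2·√10).
P = |4|² / 20 = 16/20.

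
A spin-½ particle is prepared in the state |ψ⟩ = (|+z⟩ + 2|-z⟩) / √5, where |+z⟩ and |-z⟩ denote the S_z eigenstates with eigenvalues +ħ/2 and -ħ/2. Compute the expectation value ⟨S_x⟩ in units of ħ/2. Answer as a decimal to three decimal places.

0.800

⟨σ_x⟩ = 2 Re(a* b)/(|a|²+|b|²) with a = 1, b = 2.
a* b = 2, so ⟨σ_x⟩ = 4/5.
⟨S_x⟩ = (ħ/2)·⟨σ_x⟩.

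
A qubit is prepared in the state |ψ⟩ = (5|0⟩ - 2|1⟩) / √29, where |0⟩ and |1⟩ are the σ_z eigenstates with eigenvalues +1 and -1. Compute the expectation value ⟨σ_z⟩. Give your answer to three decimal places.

⟨σ_z⟩ = |a|² - |b|² divided by |a|²+|b|², with a, b the |0⟩, |1⟩ amplitudes.
= (25 - 4)/29 = 21/29.

0.724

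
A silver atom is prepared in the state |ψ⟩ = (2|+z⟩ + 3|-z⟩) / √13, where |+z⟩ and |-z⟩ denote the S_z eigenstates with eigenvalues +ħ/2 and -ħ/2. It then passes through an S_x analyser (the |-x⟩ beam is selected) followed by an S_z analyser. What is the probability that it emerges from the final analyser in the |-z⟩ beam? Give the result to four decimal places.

First analyser (S_x): P(|-x⟩) = |⟨-x|ψ⟩|² = 1/26.
After stage 1 the state is |-x⟩; P(|-z⟩) = |⟨-z|-x⟩|² = 1/2.
Joint probability = 1/26 × 1/2 = 0.0192.

0.0192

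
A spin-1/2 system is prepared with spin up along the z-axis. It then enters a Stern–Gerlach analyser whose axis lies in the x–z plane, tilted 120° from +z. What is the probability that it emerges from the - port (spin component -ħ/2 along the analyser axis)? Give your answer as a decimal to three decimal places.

0.750

For spin-½, the probability of finding spin-up along an axis at angle θ to the initial spin direction is cos²(θ/2); spin-down is sin²(θ/2).
θ = 120°, so P = sin²(60°) ≈ 0.750.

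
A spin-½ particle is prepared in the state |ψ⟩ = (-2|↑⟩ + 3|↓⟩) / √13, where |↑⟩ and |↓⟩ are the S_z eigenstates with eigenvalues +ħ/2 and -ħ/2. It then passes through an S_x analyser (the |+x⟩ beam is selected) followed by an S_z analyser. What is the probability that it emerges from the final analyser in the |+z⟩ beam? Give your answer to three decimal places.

0.019

First analyser (S_x): P(|+x⟩) = |⟨+x|ψ⟩|² = 1/26.
After stage 1 the state is |+x⟩; P(|+z⟩) = |⟨+z|+x⟩|² = 1/2.
Joint probability = 1/26 × 1/2 = 0.019.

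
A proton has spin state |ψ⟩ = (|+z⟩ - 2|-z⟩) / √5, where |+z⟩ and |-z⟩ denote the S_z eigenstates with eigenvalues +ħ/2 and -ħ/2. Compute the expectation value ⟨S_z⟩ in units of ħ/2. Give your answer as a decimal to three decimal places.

⟨σ_z⟩ = |a|² - |b|² divided by |a|²+|b|², with a, b the |+z⟩, |-z⟩ amplitudes.
= (1 - 4)/5 = -3/5.
⟨S_z⟩ = (ħ/2)·⟨σ_z⟩.

-0.600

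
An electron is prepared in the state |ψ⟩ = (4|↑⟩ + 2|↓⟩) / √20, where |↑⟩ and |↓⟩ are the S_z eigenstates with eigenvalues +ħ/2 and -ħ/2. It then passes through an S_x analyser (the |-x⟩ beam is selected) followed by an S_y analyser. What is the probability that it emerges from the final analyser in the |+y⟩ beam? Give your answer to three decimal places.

0.050

First analyser (S_x): P(|-x⟩) = |⟨-x|ψ⟩|² = 4/40.
After stage 1 the state is |-x⟩; P(|+y⟩) = |⟨+y|-x⟩|² = 1/2.
Joint probability = 4/40 × 1/2 = 0.050.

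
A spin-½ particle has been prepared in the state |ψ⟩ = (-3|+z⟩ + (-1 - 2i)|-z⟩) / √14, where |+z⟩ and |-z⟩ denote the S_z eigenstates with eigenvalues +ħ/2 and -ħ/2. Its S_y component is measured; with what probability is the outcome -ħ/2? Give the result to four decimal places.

0.0714

|-y⟩ = (|+z⟩ - i|-z⟩)/√2, so ⟨-y|ψ⟩ = (-1 - i) / (√2·√14).
P = |-1 - i|² / 28 = 2/28.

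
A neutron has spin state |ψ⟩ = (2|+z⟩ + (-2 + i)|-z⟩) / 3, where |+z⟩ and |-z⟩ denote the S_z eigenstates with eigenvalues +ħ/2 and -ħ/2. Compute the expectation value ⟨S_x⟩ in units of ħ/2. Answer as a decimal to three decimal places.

⟨σ_x⟩ = 2 Re(a* b)/(|a|²+|b|²) with a = 2, b = (-2 + i).
a* b = (-4 + 2i), so ⟨σ_x⟩ = -8/9.
⟨S_x⟩ = (ħ/2)·⟨σ_x⟩.

-0.889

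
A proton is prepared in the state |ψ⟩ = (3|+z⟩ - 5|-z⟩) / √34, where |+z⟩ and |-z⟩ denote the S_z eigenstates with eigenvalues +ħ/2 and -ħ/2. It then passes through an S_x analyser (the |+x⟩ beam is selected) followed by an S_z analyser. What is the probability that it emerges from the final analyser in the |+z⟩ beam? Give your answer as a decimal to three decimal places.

0.029

First analyser (S_x): P(|+x⟩) = |⟨+x|ψ⟩|² = 4/68.
After stage 1 the state is |+x⟩; P(|+z⟩) = |⟨+z|+x⟩|² = 1/2.
Joint probability = 4/68 × 1/2 = 0.029.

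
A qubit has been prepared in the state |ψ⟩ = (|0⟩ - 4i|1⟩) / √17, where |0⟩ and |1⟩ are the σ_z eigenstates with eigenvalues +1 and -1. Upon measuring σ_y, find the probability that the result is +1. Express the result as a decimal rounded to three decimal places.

0.265

|+y⟩ = (|0⟩ + i|1⟩)/√2, so ⟨+y|ψ⟩ = (-3) / (√2·√17).
P = |-3|² / 34 = 9/34.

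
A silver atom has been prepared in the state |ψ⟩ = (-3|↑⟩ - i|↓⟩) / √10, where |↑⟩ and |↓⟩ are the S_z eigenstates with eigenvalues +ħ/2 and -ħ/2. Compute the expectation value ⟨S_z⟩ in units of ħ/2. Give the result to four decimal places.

⟨σ_z⟩ = |a|² - |b|² divided by |a|²+|b|², with a, b the |↑⟩, |↓⟩ amplitudes.
= (9 - 1)/10 = 8/10.
⟨S_z⟩ = (ħ/2)·⟨σ_z⟩.

0.8000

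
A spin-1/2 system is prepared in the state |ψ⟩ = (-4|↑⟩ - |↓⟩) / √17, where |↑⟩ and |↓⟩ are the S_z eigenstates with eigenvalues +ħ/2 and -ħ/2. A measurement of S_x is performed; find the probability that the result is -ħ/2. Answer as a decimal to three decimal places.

|-x⟩ = (|↑⟩ - |↓⟩)/√2, so ⟨-x|ψ⟩ = (-3) / (√2·√17).
P = |-3|² / 34 = 9/34.

0.265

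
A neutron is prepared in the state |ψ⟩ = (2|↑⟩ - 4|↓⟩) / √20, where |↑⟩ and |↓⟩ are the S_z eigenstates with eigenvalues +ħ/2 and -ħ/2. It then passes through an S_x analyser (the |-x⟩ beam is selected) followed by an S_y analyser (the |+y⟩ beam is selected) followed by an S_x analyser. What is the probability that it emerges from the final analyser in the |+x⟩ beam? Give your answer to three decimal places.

0.225

First analyser (S_x): P(|-x⟩) = |⟨-x|ψ⟩|² = 36/40.
After stage 1 the state is |-x⟩; P(|+y⟩) = |⟨+y|-x⟩|² = 1/2.
After stage 2 the state is |+y⟩; P(|+x⟩) = |⟨+x|+y⟩|² = 1/2.
Joint probability = 36/40 × 1/2 × 1/2 = 0.225.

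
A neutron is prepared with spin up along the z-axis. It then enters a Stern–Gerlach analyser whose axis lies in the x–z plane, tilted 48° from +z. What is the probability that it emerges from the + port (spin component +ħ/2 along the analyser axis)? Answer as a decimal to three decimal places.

For spin-½, the probability of finding spin-up along an axis at angle θ to the initial spin direction is cos²(θ/2); spin-down is sin²(θ/2).
θ = 48°, so P = cos²(24°) ≈ 0.835.

0.835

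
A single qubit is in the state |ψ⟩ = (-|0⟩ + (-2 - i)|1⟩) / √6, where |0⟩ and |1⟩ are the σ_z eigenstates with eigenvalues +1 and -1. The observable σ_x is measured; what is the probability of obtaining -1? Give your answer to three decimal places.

0.167

|-x⟩ = (|0⟩ - |1⟩)/√2, so ⟨-x|ψ⟩ = (1 + i) / (√2·√6).
P = |1 + i|² / 12 = 2/12.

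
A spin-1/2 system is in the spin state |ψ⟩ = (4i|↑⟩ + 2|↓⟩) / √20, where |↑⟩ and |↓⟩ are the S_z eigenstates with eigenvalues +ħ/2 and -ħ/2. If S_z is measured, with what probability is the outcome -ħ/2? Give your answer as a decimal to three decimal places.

The -ħ/2 outcome corresponds to |↓⟩. Its amplitude in |ψ⟩ is 2/√20.
P = |2|² / 20 = 4/20.

0.200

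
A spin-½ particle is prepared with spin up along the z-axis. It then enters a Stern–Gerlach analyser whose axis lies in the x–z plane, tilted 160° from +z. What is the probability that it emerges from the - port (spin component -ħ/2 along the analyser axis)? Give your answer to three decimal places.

0.970

For spin-½, the probability of finding spin-up along an axis at angle θ to the initial spin direction is cos²(θ/2); spin-down is sin²(θ/2).
θ = 160°, so P = sin²(80°) ≈ 0.970.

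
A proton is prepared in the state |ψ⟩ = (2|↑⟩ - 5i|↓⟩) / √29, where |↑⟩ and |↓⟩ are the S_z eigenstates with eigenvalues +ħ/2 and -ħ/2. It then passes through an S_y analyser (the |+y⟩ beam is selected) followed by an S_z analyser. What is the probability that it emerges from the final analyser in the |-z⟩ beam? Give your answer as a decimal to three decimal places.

0.078

First analyser (S_y): P(|+y⟩) = |⟨+y|ψ⟩|² = 9/58.
After stage 1 the state is |+y⟩; P(|-z⟩) = |⟨-z|+y⟩|² = 1/2.
Joint probability = 9/58 × 1/2 = 0.078.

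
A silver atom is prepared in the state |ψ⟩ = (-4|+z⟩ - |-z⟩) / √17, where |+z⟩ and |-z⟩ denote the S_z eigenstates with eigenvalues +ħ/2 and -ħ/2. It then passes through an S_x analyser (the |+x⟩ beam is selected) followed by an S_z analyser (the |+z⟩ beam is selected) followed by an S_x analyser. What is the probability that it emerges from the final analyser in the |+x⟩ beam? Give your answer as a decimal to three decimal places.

First analyser (S_x): P(|+x⟩) = |⟨+x|ψ⟩|² = 25/34.
After stage 1 the state is |+x⟩; P(|+z⟩) = |⟨+z|+x⟩|² = 1/2.
After stage 2 the state is |+z⟩; P(|+x⟩) = |⟨+x|+z⟩|² = 1/2.
Joint probability = 25/34 × 1/2 × 1/2 = 0.184.

0.184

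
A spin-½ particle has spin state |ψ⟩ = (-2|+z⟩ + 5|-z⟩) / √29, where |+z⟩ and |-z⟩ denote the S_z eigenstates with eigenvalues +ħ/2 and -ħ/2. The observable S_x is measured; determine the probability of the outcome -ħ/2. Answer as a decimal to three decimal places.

|-x⟩ = (|+z⟩ - |-z⟩)/√2, so ⟨-x|ψ⟩ = (-7) / (√2·√29).
P = |-7|² / 58 = 49/58.

0.845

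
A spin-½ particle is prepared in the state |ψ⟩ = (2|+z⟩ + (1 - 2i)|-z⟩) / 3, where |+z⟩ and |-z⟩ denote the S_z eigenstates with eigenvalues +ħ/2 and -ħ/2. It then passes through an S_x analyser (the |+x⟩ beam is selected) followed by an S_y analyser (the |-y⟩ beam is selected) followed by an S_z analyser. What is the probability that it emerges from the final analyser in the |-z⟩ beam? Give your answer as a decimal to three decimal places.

0.181

First analyser (S_x): P(|+x⟩) = |⟨+x|ψ⟩|² = 13/18.
After stage 1 the state is |+x⟩; P(|-y⟩) = |⟨-y|+x⟩|² = 1/2.
After stage 2 the state is |-y⟩; P(|-z⟩) = |⟨-z|-y⟩|² = 1/2.
Joint probability = 13/18 × 1/2 × 1/2 = 0.181.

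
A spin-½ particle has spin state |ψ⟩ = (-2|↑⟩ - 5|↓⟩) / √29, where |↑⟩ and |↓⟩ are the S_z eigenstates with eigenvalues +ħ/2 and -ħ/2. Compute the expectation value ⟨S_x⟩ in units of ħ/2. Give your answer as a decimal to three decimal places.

⟨σ_x⟩ = 2 Re(a* b)/(|a|²+|b|²) with a = -2, b = -5.
a* b = 10, so ⟨σ_x⟩ = 20/29.
⟨S_x⟩ = (ħ/2)·⟨σ_x⟩.

0.690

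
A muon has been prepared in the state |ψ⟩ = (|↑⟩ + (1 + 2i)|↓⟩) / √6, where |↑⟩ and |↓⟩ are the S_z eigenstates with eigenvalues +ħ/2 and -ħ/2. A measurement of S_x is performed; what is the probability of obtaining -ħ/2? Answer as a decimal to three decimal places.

|-x⟩ = (|↑⟩ - |↓⟩)/√2, so ⟨-x|ψ⟩ = (-2i) / (√2·√6).
P = |-2i|² / 12 = 4/12.

0.333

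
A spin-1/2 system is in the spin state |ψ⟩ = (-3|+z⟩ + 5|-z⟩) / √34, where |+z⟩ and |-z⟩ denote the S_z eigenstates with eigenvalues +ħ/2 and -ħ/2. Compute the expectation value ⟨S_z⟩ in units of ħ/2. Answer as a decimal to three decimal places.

-0.471

⟨σ_z⟩ = |a|² - |b|² divided by |a|²+|b|², with a, b the |+z⟩, |-z⟩ amplitudes.
= (9 - 25)/34 = -16/34.
⟨S_z⟩ = (ħ/2)·⟨σ_z⟩.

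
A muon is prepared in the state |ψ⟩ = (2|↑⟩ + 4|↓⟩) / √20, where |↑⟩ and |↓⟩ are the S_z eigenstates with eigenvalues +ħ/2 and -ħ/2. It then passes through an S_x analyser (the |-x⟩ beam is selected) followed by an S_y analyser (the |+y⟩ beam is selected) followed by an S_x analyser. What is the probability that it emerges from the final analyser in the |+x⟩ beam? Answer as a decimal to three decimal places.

First analyser (S_x): P(|-x⟩) = |⟨-x|ψ⟩|² = 4/40.
After stage 1 the state is |-x⟩; P(|+y⟩) = |⟨+y|-x⟩|² = 1/2.
After stage 2 the state is |+y⟩; P(|+x⟩) = |⟨+x|+y⟩|² = 1/2.
Joint probability = 4/40 × 1/2 × 1/2 = 0.025.

0.025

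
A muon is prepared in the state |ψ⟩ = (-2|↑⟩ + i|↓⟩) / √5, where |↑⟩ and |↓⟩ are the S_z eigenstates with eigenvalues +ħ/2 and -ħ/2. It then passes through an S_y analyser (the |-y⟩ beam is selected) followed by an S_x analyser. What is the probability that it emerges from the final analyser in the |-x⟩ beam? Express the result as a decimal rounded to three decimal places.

First analyser (S_y): P(|-y⟩) = |⟨-y|ψ⟩|² = 9/10.
After stage 1 the state is |-y⟩; P(|-x⟩) = |⟨-x|-y⟩|² = 1/2.
Joint probability = 9/10 × 1/2 = 0.450.

0.450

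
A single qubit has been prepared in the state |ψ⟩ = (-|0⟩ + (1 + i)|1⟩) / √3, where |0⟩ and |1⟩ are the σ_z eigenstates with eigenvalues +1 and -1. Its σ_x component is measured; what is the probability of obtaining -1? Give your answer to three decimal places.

|-x⟩ = (|0⟩ - |1⟩)/√2, so ⟨-x|ψ⟩ = (-2 - i) / (√2·√3).
P = |-2 - i|² / 6 = 5/6.

0.833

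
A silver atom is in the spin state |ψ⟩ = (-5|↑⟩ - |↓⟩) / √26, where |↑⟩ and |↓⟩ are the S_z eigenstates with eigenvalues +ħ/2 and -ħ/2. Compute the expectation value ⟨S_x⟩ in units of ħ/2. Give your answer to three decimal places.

⟨σ_x⟩ = 2 Re(a* b)/(|a|²+|b|²) with a = -5, b = -1.
a* b = 5, so ⟨σ_x⟩ = 10/26.
⟨S_x⟩ = (ħ/2)·⟨σ_x⟩.

0.385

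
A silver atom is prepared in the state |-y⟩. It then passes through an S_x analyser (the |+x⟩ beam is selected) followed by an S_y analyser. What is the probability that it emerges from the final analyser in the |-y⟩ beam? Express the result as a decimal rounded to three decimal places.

First analyser (S_x): from |-y⟩, P(|+x⟩) = 1/2.
After stage 1 the state is |+x⟩; P(|-y⟩) = |⟨-y|+x⟩|² = 1/2.
Joint probability = 1/2 × 1/2 = 0.250.

0.250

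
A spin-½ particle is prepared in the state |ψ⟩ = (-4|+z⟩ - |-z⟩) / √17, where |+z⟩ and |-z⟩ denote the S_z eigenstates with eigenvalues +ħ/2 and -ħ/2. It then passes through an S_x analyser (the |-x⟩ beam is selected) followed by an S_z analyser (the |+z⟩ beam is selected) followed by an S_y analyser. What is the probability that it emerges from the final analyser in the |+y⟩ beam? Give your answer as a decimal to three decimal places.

First analyser (S_x): P(|-x⟩) = |⟨-x|ψ⟩|² = 9/34.
After stage 1 the state is |-x⟩; P(|+z⟩) = |⟨+z|-x⟩|² = 1/2.
After stage 2 the state is |+z⟩; P(|+y⟩) = |⟨+y|+z⟩|² = 1/2.
Joint probability = 9/34 × 1/2 × 1/2 = 0.066.

0.066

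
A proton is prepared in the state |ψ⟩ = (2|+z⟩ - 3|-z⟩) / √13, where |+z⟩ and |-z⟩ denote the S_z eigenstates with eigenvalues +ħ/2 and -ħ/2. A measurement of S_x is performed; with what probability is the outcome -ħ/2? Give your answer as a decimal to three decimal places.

|-x⟩ = (|+z⟩ - |-z⟩)/√2, so ⟨-x|ψ⟩ = (5) / (√2·√13).
P = |5|² / 26 = 25/26.

0.962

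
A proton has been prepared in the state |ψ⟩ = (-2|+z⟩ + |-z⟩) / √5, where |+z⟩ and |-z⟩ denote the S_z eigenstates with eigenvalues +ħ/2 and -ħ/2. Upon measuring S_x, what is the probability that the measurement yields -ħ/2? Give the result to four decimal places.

|-x⟩ = (|+z⟩ - |-z⟩)/√2, so ⟨-x|ψ⟩ = (-3) / (√2·√5).
P = |-3|² / 10 = 9/10.

0.9000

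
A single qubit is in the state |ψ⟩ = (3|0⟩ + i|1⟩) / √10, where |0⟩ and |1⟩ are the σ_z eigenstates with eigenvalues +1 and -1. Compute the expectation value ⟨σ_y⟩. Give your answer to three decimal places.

0.600

⟨σ_y⟩ = 2 Im(a* b)/(|a|²+|b|²) with a = 3, b = i.
a* b = 3i, so ⟨σ_y⟩ = 6/10.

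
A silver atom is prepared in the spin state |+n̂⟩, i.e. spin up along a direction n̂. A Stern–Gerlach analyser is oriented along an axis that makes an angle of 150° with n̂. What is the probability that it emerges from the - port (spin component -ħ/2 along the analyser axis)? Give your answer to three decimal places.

0.933

For spin-½, the probability of finding spin-up along an axis at angle θ to the initial spin direction is cos²(θ/2); spin-down is sin²(θ/2).
θ = 150°, so P = sin²(75°) ≈ 0.933.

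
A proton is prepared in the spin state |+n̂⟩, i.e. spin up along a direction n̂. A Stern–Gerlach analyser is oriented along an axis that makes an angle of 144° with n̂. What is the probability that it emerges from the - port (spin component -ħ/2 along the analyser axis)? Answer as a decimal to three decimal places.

0.905

For spin-½, the probability of finding spin-up along an axis at angle θ to the initial spin direction is cos²(θ/2); spin-down is sin²(θ/2).
θ = 144°, so P = sin²(72°) ≈ 0.905.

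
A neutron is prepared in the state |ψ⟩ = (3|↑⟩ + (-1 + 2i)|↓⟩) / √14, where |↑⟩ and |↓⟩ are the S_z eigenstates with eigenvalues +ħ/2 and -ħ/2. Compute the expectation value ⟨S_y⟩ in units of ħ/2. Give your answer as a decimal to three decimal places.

0.857

⟨σ_y⟩ = 2 Im(a* b)/(|a|²+|b|²) with a = 3, b = (-1 + 2i).
a* b = (-3 + 6i), so ⟨σ_y⟩ = 12/14.
⟨S_y⟩ = (ħ/2)·⟨σ_y⟩.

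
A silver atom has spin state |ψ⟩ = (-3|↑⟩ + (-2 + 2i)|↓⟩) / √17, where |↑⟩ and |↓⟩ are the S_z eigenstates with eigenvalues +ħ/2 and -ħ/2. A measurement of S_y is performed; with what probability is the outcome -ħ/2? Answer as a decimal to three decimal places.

0.853

|-y⟩ = (|↑⟩ - i|↓⟩)/√2, so ⟨-y|ψ⟩ = (-5 - 2i) / (√2·√17).
P = |-5 - 2i|² / 34 = 29/34.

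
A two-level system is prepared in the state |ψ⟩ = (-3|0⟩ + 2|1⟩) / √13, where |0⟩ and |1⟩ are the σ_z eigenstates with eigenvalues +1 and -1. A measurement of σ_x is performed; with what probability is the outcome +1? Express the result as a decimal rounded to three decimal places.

|+x⟩ = (|0⟩ + |1⟩)/√2, so ⟨+x|ψ⟩ = (-1) / (√2·√13).
P = |-1|² / 26 = 1/26.

0.038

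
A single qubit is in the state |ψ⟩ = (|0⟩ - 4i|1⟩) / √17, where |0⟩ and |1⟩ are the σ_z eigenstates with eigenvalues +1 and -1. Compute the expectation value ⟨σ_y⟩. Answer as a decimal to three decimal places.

⟨σ_y⟩ = 2 Im(a* b)/(|a|²+|b|²) with a = 1, b = -4i.
a* b = -4i, so ⟨σ_y⟩ = -8/17.

-0.471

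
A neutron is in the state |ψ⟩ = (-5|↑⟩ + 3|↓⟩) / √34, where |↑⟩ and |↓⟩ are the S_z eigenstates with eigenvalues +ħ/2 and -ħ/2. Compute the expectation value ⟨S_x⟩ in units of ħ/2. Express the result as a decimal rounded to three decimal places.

⟨σ_x⟩ = 2 Re(a* b)/(|a|²+|b|²) with a = -5, b = 3.
a* b = -15, so ⟨σ_x⟩ = -30/34.
⟨S_x⟩ = (ħ/2)·⟨σ_x⟩.

-0.882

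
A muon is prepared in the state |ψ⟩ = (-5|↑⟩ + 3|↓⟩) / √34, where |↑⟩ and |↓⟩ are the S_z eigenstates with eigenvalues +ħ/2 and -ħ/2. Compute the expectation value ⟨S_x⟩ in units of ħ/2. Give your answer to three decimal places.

-0.882

⟨σ_x⟩ = 2 Re(a* b)/(|a|²+|b|²) with a = -5, b = 3.
a* b = -15, so ⟨σ_x⟩ = -30/34.
⟨S_x⟩ = (ħ/2)·⟨σ_x⟩.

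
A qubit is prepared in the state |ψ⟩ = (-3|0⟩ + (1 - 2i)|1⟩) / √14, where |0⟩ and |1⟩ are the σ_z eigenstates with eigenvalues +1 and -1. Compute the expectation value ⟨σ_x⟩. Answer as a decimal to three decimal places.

⟨σ_x⟩ = 2 Re(a* b)/(|a|²+|b|²) with a = -3, b = (1 - 2i).
a* b = (-3 + 6i), so ⟨σ_x⟩ = -6/14.

-0.429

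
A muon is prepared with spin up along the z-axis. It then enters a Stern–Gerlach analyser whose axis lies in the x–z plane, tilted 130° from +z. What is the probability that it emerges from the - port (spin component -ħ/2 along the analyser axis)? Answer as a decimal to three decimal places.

0.821

For spin-½, the probability of finding spin-up along an axis at angle θ to the initial spin direction is cos²(θ/2); spin-down is sin²(θ/2).
θ = 130°, so P = sin²(65°) ≈ 0.821.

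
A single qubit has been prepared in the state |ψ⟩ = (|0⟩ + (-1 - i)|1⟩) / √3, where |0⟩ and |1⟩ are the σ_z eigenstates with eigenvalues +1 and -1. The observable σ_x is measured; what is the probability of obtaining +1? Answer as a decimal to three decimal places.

0.167

|+x⟩ = (|0⟩ + |1⟩)/√2, so ⟨+x|ψ⟩ = (-i) / (√2·√3).
P = |-i|² / 6 = 1/6.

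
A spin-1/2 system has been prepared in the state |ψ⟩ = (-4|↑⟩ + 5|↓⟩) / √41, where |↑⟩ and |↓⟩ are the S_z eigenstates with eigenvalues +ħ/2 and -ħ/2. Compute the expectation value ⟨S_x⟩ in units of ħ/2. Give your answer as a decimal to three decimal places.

-0.976

⟨σ_x⟩ = 2 Re(a* b)/(|a|²+|b|²) with a = -4, b = 5.
a* b = -20, so ⟨σ_x⟩ = -40/41.
⟨S_x⟩ = (ħ/2)·⟨σ_x⟩.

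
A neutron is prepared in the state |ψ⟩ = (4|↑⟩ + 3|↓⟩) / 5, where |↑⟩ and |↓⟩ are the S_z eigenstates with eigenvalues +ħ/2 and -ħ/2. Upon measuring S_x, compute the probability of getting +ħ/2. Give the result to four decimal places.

|+x⟩ = (|↑⟩ + |↓⟩)/√2, so ⟨+x|ψ⟩ = (7) / (√2·5).
P = |7|² / 50 = 49/50.

0.9800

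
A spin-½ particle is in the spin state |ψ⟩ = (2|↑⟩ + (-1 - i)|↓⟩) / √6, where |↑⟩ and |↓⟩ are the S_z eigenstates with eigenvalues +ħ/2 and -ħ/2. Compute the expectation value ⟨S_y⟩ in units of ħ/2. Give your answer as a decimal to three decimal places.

⟨σ_y⟩ = 2 Im(a* b)/(|a|²+|b|²) with a = 2, b = (-1 - i).
a* b = (-2 - 2i), so ⟨σ_y⟩ = -4/6.
⟨S_y⟩ = (ħ/2)·⟨σ_y⟩.

-0.667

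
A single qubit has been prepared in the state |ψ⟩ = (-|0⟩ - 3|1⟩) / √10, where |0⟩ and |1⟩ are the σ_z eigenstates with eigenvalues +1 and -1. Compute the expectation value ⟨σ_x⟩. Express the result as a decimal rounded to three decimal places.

0.600

⟨σ_x⟩ = 2 Re(a* b)/(|a|²+|b|²) with a = -1, b = -3.
a* b = 3, so ⟨σ_x⟩ = 6/10.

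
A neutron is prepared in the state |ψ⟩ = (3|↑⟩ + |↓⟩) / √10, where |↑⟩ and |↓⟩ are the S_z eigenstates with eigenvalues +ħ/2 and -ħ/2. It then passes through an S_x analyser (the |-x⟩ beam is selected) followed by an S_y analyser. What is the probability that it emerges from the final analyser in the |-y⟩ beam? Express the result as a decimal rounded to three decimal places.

0.100

First analyser (S_x): P(|-x⟩) = |⟨-x|ψ⟩|² = 4/20.
After stage 1 the state is |-x⟩; P(|-y⟩) = |⟨-y|-x⟩|² = 1/2.
Joint probability = 4/20 × 1/2 = 0.100.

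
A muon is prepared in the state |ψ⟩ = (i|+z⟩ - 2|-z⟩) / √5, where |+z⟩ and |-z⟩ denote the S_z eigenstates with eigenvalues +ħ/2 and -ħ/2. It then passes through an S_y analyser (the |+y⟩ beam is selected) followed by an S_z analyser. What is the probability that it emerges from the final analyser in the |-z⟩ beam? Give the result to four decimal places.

First analyser (S_y): P(|+y⟩) = |⟨+y|ψ⟩|² = 9/10.
After stage 1 the state is |+y⟩; P(|-z⟩) = |⟨-z|+y⟩|² = 1/2.
Joint probability = 9/10 × 1/2 = 0.4500.

0.4500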